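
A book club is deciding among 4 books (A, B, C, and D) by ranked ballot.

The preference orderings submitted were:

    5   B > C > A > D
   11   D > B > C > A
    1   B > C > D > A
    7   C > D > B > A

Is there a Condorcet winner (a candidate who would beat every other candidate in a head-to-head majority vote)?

No

Head-to-head results (24 voters total):
A vs B: B wins 24–0.
A vs C: C wins 24–0.
A vs D: D wins 19–5.
B vs C: B wins 17–7.
B vs D: D wins 18–6.
C vs D: C wins 13–11.
No candidate beats all others: B beats C beats D beats B, a majority cycle.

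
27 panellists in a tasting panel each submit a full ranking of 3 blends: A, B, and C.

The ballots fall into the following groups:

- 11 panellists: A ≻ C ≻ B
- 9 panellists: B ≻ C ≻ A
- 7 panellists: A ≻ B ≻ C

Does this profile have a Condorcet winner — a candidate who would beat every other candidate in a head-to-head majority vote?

Yes

Head-to-head results (27 voters total):
A vs B: A wins 18–9.
A vs C: A wins 18–9.
B vs C: B wins 16–11.
A beats each rival — B (18–9), C (18–9) — so A is the Condorcet winner.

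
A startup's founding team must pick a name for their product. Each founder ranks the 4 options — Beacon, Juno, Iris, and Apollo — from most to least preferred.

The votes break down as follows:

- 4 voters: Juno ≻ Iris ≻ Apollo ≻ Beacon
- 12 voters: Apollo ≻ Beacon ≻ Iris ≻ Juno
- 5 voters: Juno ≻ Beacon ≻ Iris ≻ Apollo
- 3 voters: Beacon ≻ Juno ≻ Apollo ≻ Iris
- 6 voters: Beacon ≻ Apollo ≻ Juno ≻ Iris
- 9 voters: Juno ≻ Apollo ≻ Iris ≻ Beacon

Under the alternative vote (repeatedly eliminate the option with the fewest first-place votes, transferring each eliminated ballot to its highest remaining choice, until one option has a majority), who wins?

Juno

Round 1: Juno 18, Apollo 12, Beacon 9, Iris 0. Iris has the fewest and is eliminated.
Round 2: Juno 18, Apollo 12, Beacon 9. Beacon has the fewest and is eliminated.
Round 3: Juno 21, Apollo 18. Juno has a majority.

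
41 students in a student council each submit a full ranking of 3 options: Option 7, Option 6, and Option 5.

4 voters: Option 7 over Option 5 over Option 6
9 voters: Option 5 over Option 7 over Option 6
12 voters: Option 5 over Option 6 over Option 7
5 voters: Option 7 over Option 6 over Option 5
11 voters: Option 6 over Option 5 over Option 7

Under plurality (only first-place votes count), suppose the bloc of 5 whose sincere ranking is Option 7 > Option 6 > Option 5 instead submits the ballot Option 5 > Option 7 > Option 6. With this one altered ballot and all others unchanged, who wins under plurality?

First-place totals with the altered ballot: Option 7 4, Option 6 11, Option 5 26.
The winner is unchanged: still Option 5.

Option 5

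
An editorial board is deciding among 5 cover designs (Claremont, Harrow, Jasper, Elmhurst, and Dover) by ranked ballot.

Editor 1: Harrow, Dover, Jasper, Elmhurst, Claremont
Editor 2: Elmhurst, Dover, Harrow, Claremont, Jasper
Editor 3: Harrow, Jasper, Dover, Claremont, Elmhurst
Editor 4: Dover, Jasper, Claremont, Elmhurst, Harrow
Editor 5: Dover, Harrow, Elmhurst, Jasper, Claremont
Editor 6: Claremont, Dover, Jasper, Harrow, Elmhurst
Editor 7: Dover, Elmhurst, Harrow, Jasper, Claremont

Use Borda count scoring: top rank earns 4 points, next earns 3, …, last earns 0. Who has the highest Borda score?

Dover

Borda scores:
  Claremont: 0 + 1 + 1 + 2 + 0 + 4 + 0 = 8
  Harrow: 4 + 2 + 4 + 0 + 3 + 1 + 2 = 16
  Jasper: 2 + 0 + 3 + 3 + 1 + 2 + 1 = 12
  Elmhurst: 1 + 4 + 0 + 1 + 2 + 0 + 3 = 11
  Dover: 3 + 3 + 2 + 4 + 4 + 3 + 4 = 23
Dover has the highest total.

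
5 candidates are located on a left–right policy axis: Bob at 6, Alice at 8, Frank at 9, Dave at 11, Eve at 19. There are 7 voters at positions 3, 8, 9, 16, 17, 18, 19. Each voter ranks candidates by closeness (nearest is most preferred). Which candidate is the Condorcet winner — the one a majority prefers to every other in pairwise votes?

Eve

With single-peaked preferences on a line, the Condorcet winner is the candidate closest to the median voter.
The median voter (position 16) is closest to Eve at 19.
Check: Eve vs Alice — voters closer to Eve: 4 of 7.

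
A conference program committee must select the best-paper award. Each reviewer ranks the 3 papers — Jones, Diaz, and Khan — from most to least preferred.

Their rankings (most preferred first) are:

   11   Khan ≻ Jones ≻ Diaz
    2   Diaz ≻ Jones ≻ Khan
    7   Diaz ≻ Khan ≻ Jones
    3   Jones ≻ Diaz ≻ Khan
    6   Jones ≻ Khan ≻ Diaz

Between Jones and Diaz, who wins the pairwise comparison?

Jones

Ballots ranking Jones above Diaz: 11+3+6 = 20.
Ballots ranking Diaz above Jones: 2+7 = 9.
Jones wins the head-to-head, 20–9.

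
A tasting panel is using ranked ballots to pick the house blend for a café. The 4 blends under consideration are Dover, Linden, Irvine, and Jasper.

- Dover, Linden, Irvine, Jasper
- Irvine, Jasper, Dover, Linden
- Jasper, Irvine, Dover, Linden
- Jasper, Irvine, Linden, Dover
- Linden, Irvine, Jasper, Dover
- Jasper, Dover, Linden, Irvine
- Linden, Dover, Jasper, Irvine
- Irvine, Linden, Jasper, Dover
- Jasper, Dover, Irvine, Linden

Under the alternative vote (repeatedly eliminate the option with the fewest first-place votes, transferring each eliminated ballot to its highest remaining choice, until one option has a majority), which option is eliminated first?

Dover

Round 1: Jasper 4, Linden 2, Irvine 2, Dover 1. Dover has the fewest and is eliminated.
Round 2: Jasper 4, Linden 3, Irvine 2. Irvine has the fewest and is eliminated.
Round 3: Jasper 5, Linden 4. Jasper has a majority.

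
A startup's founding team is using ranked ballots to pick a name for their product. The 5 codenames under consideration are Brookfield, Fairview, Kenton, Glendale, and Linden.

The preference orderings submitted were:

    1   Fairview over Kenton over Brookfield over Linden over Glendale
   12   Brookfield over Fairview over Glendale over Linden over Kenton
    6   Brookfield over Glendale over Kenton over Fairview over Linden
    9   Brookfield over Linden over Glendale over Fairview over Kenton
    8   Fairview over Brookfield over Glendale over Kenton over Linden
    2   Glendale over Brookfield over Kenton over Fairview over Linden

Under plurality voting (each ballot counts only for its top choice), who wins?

Brookfield

First-place vote totals:
  Brookfield: 27
  Fairview: 9
  Kenton: 0
  Glendale: 2
  Linden: 0
Brookfield has the most first-place votes.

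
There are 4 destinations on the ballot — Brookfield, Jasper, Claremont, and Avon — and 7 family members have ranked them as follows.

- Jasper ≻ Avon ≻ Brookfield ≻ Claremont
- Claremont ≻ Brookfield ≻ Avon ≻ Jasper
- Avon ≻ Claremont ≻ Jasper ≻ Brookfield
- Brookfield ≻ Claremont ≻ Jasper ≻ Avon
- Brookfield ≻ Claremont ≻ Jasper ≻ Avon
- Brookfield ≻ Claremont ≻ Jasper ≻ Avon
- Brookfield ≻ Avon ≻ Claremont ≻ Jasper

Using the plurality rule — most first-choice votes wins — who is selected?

Brookfield

First-place vote totals:
  Brookfield: 4
  Jasper: 1
  Claremont: 1
  Avon: 1
Brookfield has the most first-place votes.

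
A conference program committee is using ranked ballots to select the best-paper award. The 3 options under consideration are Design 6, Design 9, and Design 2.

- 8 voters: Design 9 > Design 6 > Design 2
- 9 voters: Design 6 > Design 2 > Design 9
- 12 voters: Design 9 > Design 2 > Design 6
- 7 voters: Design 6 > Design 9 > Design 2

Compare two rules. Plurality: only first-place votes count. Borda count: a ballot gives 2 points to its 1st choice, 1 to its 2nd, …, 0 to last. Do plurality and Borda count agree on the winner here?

Yes

Plurality first-place counts: Design 6 16, Design 9 20, Design 2 0 → Design 9.
Borda totals: Design 6 40, Design 9 47, Design 2 21 → Design 9.
The two rules agree on Design 9.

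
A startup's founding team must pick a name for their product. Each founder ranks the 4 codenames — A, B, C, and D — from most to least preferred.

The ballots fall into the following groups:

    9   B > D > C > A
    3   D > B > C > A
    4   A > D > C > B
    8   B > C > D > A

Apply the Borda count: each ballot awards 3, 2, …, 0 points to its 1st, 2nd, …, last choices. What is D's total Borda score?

43

Borda scores:
  A: 9·0 + 3·0 + 4·3 + 8·0 = 12
  B: 9·3 + 3·2 + 4·0 + 8·3 = 57
  C: 9·1 + 3·1 + 4·1 + 8·2 = 32
  D: 9·2 + 3·3 + 4·2 + 8·1 = 43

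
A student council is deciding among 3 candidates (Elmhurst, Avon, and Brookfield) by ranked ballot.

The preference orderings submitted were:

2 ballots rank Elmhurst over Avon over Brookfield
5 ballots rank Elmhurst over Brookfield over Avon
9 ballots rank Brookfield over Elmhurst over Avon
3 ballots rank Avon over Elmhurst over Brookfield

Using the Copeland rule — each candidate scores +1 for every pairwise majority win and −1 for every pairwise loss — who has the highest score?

Pairwise results:
  Elmhurst vs Avon: Elmhurst wins 16–3.
  Elmhurst vs Brookfield: Elmhurst wins 10–9.
  Avon vs Brookfield: Brookfield wins 14–5.
Copeland scores (wins − losses):
  Elmhurst: 2 − 0 = 2
  Avon: 0 − 2 = -2
  Brookfield: 1 − 1 = 0
Elmhurst has the best Copeland score.

Elmhurst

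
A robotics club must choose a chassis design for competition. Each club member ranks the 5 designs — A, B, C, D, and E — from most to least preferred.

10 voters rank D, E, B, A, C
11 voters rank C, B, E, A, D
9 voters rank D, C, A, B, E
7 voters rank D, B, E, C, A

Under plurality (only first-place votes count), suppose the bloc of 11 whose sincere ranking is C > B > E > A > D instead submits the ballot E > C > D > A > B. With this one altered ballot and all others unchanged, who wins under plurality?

First-place totals with the altered ballot: A 0, B 0, C 0, D 26, E 11.
The winner is unchanged: still D.

D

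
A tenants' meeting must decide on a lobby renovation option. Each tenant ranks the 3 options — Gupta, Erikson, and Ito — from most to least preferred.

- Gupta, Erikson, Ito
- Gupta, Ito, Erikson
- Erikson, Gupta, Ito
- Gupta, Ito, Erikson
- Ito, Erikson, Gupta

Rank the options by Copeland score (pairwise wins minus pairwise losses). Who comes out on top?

Pairwise results:
  Gupta vs Erikson: Gupta wins 3–2.
  Gupta vs Ito: Gupta wins 4–1.
  Erikson vs Ito: Ito wins 3–2.
Copeland scores (wins − losses):
  Gupta: 2 − 0 = 2
  Erikson: 0 − 2 = -2
  Ito: 1 − 1 = 0
Gupta has the best Copeland score.

Gupta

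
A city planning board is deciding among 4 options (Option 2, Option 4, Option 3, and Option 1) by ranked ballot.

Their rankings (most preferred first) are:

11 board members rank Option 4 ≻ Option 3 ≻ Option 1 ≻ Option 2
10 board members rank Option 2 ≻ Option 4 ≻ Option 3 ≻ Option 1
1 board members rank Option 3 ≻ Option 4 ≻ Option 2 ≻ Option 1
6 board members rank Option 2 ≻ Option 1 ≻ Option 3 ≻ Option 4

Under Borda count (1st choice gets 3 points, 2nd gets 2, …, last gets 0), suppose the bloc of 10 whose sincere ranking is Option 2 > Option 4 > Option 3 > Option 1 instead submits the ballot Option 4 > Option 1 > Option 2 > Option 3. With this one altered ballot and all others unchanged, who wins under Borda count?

Option 4

Borda totals with the altered ballot: Option 2 29, Option 4 65, Option 3 31, Option 1 43.
The winner is unchanged: still Option 4.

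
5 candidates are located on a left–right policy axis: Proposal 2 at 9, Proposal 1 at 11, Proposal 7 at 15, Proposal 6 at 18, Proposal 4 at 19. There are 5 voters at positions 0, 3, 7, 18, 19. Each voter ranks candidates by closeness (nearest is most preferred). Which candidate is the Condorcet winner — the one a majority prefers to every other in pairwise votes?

Proposal 2

With single-peaked preferences on a line, the Condorcet winner is the candidate closest to the median voter.
The median voter (position 7) is closest to Proposal 2 at 9.
Check: Proposal 2 vs Proposal 7 — voters closer to Proposal 2: 3 of 5.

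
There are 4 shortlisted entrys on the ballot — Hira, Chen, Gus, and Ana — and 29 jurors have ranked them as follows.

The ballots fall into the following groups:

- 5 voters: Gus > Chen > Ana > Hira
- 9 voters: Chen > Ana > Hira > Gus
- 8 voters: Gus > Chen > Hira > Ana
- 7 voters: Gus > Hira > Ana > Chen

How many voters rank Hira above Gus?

9

Ballots ranking Hira above Gus: 9.
Ballots ranking Gus above Hira: 5+8+7 = 20.
So 9 of 29 voters prefer Hira to Gus.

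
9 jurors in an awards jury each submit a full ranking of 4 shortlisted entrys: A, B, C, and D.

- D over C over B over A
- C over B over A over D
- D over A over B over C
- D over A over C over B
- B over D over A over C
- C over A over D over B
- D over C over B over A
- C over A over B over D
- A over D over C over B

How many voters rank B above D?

Ballots ranking B above D: 3.
Ballots ranking D above B: 6.
So 3 of 9 voters prefer B to D.

3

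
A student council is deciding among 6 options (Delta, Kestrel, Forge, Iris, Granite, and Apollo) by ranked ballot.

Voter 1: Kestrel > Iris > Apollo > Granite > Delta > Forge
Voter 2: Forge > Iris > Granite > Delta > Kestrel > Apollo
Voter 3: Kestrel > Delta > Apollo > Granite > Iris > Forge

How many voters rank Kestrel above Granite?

Ballots ranking Kestrel above Granite: 2.
Ballots ranking Granite above Kestrel: 1.
So 2 of 3 voters prefer Kestrel to Granite.

2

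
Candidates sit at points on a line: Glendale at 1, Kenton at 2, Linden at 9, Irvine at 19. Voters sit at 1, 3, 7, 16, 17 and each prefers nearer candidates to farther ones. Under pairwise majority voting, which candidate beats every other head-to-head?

With single-peaked preferences on a line, the Condorcet winner is the candidate closest to the median voter.
The median voter (position 7) is closest to Linden at 9.
Check: Linden vs Irvine — voters closer to Linden: 3 of 5.

Linden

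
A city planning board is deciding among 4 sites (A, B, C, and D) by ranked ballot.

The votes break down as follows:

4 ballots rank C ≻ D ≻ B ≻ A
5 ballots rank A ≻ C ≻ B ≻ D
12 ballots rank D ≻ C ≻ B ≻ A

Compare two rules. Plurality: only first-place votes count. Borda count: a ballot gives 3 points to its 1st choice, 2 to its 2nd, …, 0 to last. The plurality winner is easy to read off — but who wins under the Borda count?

Plurality first-place counts: A 5, B 0, C 4, D 12 → D.
Borda totals: A 15, B 21, C 46, D 44 → C.

C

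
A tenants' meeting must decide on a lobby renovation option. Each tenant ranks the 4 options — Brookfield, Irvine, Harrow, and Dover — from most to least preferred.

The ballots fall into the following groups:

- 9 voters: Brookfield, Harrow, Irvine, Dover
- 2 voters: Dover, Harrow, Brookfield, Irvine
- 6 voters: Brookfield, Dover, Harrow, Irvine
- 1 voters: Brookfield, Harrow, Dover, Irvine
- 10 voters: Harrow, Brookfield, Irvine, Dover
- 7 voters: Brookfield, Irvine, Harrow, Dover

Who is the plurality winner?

Brookfield

First-place vote totals:
  Brookfield: 23
  Irvine: 0
  Harrow: 10
  Dover: 2
Brookfield has the most first-place votes.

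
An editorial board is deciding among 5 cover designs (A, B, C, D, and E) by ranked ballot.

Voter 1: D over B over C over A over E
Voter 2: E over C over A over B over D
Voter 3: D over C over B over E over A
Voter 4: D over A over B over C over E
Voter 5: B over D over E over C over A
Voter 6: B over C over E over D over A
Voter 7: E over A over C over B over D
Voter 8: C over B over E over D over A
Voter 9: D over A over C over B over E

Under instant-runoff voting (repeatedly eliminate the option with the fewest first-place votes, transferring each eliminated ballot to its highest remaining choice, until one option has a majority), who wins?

Round 1: D 4, B 2, E 2, C 1, A 0. A has the fewest and is eliminated.
Round 2: D 4, B 2, E 2, C 1. C has the fewest and is eliminated.
Round 3: D 4, B 3, E 2. E has the fewest and is eliminated.
Round 4: B 5, D 4. B has a majority.

B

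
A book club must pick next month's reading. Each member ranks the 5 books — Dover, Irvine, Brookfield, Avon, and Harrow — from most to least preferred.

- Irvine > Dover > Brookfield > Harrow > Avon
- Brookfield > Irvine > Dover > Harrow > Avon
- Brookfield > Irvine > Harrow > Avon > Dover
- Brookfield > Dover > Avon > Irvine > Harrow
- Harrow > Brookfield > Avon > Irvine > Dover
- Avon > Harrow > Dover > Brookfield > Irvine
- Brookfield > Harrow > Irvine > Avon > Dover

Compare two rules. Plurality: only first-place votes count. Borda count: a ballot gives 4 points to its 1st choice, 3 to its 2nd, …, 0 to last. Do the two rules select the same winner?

Yes

Plurality first-place counts: Dover 0, Irvine 1, Brookfield 4, Avon 1, Harrow 1 → Brookfield.
Borda totals: Dover 10, Irvine 14, Brookfield 22, Avon 10, Harrow 14 → Brookfield.
The two rules agree on Brookfield.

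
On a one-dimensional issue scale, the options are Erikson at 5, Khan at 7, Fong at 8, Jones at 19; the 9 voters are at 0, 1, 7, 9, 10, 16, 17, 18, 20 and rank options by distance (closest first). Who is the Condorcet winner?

With single-peaked preferences on a line, the Condorcet winner is the candidate closest to the median voter.
The median voter (position 10) is closest to Fong at 8.
Check: Fong vs Khan — voters closer to Fong: 6 of 9.

Fong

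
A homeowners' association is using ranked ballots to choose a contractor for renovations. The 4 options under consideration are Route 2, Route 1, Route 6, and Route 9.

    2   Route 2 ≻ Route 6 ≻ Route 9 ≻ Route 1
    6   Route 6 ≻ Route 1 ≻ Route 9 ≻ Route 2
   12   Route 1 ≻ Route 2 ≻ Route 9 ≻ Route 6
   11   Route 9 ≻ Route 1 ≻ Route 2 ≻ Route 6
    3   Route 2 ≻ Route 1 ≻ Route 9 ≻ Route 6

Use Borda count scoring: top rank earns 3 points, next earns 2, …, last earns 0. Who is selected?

Route 1

Borda scores:
  Route 2: 2·3 + 6·0 + 12·2 + 11·1 + 3·3 = 50
  Route 1: 2·0 + 6·2 + 12·3 + 11·2 + 3·2 = 76
  Route 6: 2·2 + 6·3 + 12·0 + 11·0 + 3·0 = 22
  Route 9: 2·1 + 6·1 + 12·1 + 11·3 + 3·1 = 56
Route 1 has the highest total.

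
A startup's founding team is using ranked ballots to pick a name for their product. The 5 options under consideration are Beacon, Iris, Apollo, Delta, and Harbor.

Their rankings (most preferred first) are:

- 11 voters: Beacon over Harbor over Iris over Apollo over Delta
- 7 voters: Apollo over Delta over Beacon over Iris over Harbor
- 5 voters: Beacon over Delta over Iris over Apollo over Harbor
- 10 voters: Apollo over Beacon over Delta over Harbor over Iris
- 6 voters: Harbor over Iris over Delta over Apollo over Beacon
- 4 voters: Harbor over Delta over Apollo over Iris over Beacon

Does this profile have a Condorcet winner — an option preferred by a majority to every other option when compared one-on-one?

No

Head-to-head results (43 voters total):
Beacon vs Iris: Beacon wins 33–10.
Beacon vs Apollo: Apollo wins 27–16.
Beacon vs Delta: Beacon wins 26–17.
Beacon vs Harbor: Beacon wins 33–10.
Iris vs Apollo: Iris wins 22–21.
Iris vs Delta: Delta wins 26–17.
Iris vs Harbor: Harbor wins 31–12.
Apollo vs Delta: Apollo wins 28–15.
Apollo vs Harbor: Apollo wins 22–21.
Delta vs Harbor: Delta wins 22–21.
No candidate beats all others: Beacon beats Iris beats Apollo beats Beacon, a majority cycle.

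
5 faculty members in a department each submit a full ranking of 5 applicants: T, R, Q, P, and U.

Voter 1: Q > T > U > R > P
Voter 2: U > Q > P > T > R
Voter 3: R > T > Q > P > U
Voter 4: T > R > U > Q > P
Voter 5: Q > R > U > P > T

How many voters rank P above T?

2

Ballots ranking P above T: 2.
Ballots ranking T above P: 3.
So 2 of 5 voters prefer P to T.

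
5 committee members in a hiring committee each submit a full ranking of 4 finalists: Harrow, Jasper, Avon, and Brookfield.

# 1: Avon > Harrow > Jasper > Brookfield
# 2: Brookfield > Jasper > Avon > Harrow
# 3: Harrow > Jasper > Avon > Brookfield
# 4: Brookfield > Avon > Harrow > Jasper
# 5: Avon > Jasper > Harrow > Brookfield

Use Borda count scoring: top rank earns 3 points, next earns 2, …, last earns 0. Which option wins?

Avon

Borda scores:
  Harrow: 2 + 0 + 3 + 1 + 1 = 7
  Jasper: 1 + 2 + 2 + 0 + 2 = 7
  Avon: 3 + 1 + 1 + 2 + 3 = 10
  Brookfield: 0 + 3 + 0 + 3 + 0 = 6
Avon has the highest total.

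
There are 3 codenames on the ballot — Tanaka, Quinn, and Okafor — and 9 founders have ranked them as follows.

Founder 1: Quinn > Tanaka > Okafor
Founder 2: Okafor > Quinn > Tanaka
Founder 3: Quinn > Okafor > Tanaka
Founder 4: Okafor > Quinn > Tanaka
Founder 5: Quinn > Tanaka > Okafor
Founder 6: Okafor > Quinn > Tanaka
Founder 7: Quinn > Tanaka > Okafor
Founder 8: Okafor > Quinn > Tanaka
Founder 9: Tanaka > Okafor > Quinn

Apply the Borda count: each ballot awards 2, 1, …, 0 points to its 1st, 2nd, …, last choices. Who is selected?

Borda scores:
  Tanaka: 1 + 0 + 0 + 0 + 1 + 0 + 1 + 0 + 2 = 5
  Quinn: 2 + 1 + 2 + 1 + 2 + 1 + 2 + 1 + 0 = 12
  Okafor: 0 + 2 + 1 + 2 + 0 + 2 + 0 + 2 + 1 = 10
Quinn has the highest total.

Quinn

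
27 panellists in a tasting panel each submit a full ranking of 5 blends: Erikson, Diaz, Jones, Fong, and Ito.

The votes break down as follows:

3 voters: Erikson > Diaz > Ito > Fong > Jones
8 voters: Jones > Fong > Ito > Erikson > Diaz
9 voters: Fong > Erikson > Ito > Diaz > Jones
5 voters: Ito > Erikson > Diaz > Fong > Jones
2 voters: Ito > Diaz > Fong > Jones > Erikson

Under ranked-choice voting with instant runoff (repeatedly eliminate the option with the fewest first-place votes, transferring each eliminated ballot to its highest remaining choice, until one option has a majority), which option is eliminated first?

Round 1: Fong 9, Jones 8, Ito 7, Erikson 3, Diaz 0. Diaz has the fewest and is eliminated.
Round 2: Fong 9, Jones 8, Ito 7, Erikson 3. Erikson has the fewest and is eliminated.
Round 3: Ito 10, Fong 9, Jones 8. Jones has the fewest and is eliminated.
Round 4: Fong 17, Ito 10. Fong has a majority.

Diaz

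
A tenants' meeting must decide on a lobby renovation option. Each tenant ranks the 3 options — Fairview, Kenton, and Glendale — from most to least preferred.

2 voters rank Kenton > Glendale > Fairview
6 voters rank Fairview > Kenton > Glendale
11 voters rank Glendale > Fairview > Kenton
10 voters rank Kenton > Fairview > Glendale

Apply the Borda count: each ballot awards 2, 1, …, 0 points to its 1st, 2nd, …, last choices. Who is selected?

Fairview

Borda scores:
  Fairview: 2·0 + 6·2 + 11·1 + 10·1 = 33
  Kenton: 2·2 + 6·1 + 11·0 + 10·2 = 30
  Glendale: 2·1 + 6·0 + 11·2 + 10·0 = 24
Fairview has the highest total.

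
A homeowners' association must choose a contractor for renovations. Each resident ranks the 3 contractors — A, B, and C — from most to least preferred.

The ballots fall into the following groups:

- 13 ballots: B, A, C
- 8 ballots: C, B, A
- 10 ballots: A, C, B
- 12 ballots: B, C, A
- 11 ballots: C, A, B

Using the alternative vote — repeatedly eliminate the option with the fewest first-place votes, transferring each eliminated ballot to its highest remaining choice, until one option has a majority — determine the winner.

C

Round 1: B 25, C 19, A 10. A has the fewest and is eliminated.
Round 2: C 29, B 25. C has a majority.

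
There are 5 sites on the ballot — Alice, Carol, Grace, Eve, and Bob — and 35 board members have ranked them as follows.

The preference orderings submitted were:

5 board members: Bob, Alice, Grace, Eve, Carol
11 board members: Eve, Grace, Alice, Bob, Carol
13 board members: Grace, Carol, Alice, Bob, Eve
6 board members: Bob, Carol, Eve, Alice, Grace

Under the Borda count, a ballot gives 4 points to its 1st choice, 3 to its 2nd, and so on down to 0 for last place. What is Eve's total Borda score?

Borda scores:
  Alice: 5·3 + 11·2 + 13·2 + 6·1 = 69
  Carol: 5·0 + 11·0 + 13·3 + 6·3 = 57
  Grace: 5·2 + 11·3 + 13·4 + 6·0 = 95
  Eve: 5·1 + 11·4 + 13·0 + 6·2 = 61
  Bob: 5·4 + 11·1 + 13·1 + 6·4 = 68

61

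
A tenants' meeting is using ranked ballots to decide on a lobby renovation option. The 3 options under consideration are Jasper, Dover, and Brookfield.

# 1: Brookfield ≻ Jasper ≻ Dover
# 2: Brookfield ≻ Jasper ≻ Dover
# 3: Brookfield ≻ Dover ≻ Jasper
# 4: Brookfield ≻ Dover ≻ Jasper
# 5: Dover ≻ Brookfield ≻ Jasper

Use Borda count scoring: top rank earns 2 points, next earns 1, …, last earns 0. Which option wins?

Brookfield

Borda scores:
  Jasper: 1 + 1 + 0 + 0 + 0 = 2
  Dover: 0 + 0 + 1 + 1 + 2 = 4
  Brookfield: 2 + 2 + 2 + 2 + 1 = 9
Brookfield has the highest total.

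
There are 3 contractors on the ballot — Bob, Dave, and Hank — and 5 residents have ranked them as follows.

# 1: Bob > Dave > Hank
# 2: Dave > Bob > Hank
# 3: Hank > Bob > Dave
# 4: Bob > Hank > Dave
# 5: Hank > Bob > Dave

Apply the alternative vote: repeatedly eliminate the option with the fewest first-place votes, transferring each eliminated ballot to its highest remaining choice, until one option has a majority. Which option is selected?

Round 1: Bob 2, Hank 2, Dave 1. Dave has the fewest and is eliminated.
Round 2: Bob 3, Hank 2. Bob has a majority.

Bob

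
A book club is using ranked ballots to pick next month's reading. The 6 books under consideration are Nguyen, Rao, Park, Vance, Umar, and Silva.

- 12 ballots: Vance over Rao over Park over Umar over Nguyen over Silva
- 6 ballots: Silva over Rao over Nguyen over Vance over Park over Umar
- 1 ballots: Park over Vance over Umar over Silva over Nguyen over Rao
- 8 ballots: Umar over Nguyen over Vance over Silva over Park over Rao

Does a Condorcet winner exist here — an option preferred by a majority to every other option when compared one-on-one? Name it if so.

Head-to-head results (27 voters total):
Nguyen vs Rao: Rao wins 18–9.
Nguyen vs Park: Nguyen wins 14–13.
Nguyen vs Vance: Nguyen wins 14–13.
Nguyen vs Umar: Umar wins 21–6.
Nguyen vs Silva: Nguyen wins 20–7.
Rao vs Park: Rao wins 18–9.
Rao vs Vance: Vance wins 21–6.
Rao vs Umar: Rao wins 18–9.
Rao vs Silva: Silva wins 15–12.
Park vs Vance: Vance wins 26–1.
Park vs Umar: Park wins 19–8.
Park vs Silva: Silva wins 14–13.
Vance vs Umar: Vance wins 19–8.
Vance vs Silva: Vance wins 21–6.
Umar vs Silva: Umar wins 21–6.
No candidate beats all others: Nguyen beats Vance beats Rao beats Nguyen, a majority cycle.

None — there is no Condorcet winner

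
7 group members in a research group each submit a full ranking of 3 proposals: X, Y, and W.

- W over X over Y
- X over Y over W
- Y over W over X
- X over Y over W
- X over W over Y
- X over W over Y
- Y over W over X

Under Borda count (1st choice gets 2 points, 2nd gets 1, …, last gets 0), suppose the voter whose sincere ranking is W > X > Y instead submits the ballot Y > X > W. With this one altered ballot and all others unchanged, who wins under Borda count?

Borda totals with the altered ballot: X 9, Y 8, W 4.
The winner is unchanged: still X.

X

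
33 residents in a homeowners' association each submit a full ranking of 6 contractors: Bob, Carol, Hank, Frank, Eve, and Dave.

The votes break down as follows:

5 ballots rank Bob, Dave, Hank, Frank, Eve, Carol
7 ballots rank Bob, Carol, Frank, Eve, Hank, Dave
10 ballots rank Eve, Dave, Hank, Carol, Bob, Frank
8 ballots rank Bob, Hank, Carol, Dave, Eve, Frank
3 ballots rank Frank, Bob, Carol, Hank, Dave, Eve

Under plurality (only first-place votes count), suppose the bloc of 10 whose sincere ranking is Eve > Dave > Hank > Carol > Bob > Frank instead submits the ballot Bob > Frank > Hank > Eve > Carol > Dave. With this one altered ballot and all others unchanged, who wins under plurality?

First-place totals with the altered ballot: Bob 30, Carol 0, Hank 0, Frank 3, Eve 0, Dave 0.
The winner is unchanged: still Bob.

Bob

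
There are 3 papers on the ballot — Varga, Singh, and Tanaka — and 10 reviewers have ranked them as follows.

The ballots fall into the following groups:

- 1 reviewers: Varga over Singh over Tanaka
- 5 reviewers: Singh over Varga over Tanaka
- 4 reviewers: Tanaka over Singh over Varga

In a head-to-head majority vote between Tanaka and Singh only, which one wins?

Singh

Ballots ranking Tanaka above Singh: 4.
Ballots ranking Singh above Tanaka: 1+5 = 6.
Singh wins the head-to-head, 6–4.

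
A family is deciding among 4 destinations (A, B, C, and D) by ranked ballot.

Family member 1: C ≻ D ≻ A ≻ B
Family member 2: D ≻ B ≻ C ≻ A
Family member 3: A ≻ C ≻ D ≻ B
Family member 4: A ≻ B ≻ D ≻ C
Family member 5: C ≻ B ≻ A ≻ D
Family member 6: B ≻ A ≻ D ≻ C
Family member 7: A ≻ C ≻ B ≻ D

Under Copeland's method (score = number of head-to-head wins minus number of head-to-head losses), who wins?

Pairwise results:
  A vs B: A wins 4–3.
  A vs C: A wins 4–3.
  A vs D: A wins 5–2.
  B vs C: C wins 4–3.
  B vs D: B wins 4–3.
  C vs D: C wins 4–3.
Copeland scores (wins − losses):
  A: 3 − 0 = 3
  B: 1 − 2 = -1
  C: 2 − 1 = 1
  D: 0 − 3 = -3
A has the best Copeland score.

A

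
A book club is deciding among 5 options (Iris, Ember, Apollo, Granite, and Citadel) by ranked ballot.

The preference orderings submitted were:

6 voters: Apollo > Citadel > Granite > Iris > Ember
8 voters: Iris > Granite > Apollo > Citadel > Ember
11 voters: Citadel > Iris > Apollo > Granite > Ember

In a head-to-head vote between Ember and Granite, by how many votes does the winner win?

Ballots ranking Ember above Granite: 0.
Ballots ranking Granite above Ember: 6+8+11 = 25.
Granite wins 25–0, a margin of 25.

25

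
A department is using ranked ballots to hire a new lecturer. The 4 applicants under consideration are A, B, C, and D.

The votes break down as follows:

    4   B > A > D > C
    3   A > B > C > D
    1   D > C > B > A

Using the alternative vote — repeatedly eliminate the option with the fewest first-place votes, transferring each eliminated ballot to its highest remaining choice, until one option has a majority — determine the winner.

Round 1: B 4, A 3, D 1, C 0. C has the fewest and is eliminated.
Round 2: B 4, A 3, D 1. D has the fewest and is eliminated.
Round 3: B 5, A 3. B has a majority.

B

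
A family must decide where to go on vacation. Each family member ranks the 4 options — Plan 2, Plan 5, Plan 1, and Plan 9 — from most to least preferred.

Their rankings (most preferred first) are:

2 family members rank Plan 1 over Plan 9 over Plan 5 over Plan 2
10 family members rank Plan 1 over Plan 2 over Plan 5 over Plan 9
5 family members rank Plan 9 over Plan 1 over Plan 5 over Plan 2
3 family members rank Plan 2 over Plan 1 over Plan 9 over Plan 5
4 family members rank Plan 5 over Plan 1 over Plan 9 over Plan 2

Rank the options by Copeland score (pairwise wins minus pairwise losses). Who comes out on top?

Plan 1

Pairwise results:
  Plan 2 vs Plan 5: Plan 2 wins 13–11.
  Plan 2 vs Plan 1: Plan 1 wins 21–3.
  Plan 2 vs Plan 9: Plan 2 wins 13–11.
  Plan 5 vs Plan 1: Plan 1 wins 20–4.
  Plan 5 vs Plan 9: Plan 5 wins 14–10.
  Plan 1 vs Plan 9: Plan 1 wins 19–5.
Copeland scores (wins − losses):
  Plan 2: 2 − 1 = 1
  Plan 5: 1 − 2 = -1
  Plan 1: 3 − 0 = 3
  Plan 9: 0 − 3 = -3
Plan 1 has the best Copeland score.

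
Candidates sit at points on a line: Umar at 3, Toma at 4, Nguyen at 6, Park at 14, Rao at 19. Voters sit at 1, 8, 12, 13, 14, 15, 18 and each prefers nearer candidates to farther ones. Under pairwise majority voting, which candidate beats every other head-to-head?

Park

With single-peaked preferences on a line, the Condorcet winner is the candidate closest to the median voter.
The median voter (position 13) is closest to Park at 14.
Check: Park vs Rao — voters closer to Park: 6 of 7.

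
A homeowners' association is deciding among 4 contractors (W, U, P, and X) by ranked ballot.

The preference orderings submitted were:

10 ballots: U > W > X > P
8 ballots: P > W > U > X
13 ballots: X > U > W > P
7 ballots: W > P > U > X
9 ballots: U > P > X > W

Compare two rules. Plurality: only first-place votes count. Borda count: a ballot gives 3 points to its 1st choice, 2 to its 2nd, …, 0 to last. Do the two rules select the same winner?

Yes

Plurality first-place counts: W 7, U 19, P 8, X 13 → U.
Borda totals: W 70, U 98, P 56, X 58 → U.
The two rules agree on U.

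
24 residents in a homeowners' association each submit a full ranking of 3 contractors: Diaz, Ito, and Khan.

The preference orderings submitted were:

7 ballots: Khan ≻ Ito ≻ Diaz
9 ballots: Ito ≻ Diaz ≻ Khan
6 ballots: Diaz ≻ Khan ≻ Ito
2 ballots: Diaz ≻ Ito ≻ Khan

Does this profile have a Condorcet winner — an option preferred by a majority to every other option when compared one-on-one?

No

Head-to-head results (24 voters total):
Diaz vs Ito: Ito wins 16–8.
Diaz vs Khan: Diaz wins 17–7.
Ito vs Khan: Khan wins 13–11.
No candidate beats all others: Diaz beats Khan beats Ito beats Diaz, a majority cycle.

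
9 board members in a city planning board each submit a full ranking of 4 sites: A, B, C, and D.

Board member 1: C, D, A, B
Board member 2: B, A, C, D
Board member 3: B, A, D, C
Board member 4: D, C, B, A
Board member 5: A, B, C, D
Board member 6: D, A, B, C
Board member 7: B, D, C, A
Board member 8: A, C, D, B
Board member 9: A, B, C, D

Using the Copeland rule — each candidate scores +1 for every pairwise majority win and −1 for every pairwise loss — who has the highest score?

Pairwise results:
  A vs B: A wins 5–4.
  A vs C: A wins 6–3.
  A vs D: A wins 5–4.
  B vs C: B wins 6–3.
  B vs D: B wins 5–4.
  C vs D: C wins 5–4.
Copeland scores (wins − losses):
  A: 3 − 0 = 3
  B: 2 − 1 = 1
  C: 1 − 2 = -1
  D: 0 − 3 = -3
A has the best Copeland score.

A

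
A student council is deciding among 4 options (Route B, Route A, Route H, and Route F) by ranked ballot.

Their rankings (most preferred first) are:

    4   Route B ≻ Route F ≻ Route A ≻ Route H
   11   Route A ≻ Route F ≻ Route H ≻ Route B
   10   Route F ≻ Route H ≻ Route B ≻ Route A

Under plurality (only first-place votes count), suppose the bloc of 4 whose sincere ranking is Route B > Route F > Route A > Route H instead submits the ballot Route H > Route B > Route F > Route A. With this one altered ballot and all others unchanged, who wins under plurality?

First-place totals with the altered ballot: Route B 0, Route A 11, Route H 4, Route F 10.
The winner is unchanged: still Route A.

Route A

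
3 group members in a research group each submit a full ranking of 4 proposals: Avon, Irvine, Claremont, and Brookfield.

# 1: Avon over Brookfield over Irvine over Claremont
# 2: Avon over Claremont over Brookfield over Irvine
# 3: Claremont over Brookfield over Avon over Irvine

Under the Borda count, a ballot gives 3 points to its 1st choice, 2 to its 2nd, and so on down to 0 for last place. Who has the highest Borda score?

Avon

Borda scores:
  Avon: 3 + 3 + 1 = 7
  Irvine: 1 + 0 + 0 = 1
  Claremont: 0 + 2 + 3 = 5
  Brookfield: 2 + 1 + 2 = 5
Avon has the highest total.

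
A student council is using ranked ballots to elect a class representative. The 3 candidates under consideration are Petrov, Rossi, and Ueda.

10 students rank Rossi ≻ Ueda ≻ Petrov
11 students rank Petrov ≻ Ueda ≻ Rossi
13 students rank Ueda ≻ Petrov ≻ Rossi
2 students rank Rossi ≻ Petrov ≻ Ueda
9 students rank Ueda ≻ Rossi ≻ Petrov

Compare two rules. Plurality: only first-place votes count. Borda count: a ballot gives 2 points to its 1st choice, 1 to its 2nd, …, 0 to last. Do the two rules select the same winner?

Plurality first-place counts: Petrov 11, Rossi 12, Ueda 22 → Ueda.
Borda totals: Petrov 37, Rossi 33, Ueda 65 → Ueda.
The two rules agree on Ueda.

Yes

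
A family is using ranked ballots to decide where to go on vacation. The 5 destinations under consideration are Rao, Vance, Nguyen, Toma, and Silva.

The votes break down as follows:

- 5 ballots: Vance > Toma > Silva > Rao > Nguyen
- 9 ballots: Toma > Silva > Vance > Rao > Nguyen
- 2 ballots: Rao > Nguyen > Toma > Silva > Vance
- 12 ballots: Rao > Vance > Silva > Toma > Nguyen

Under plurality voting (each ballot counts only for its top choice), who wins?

Rao

First-place vote totals:
  Rao: 14
  Vance: 5
  Nguyen: 0
  Toma: 9
  Silva: 0
Rao has the most first-place votes.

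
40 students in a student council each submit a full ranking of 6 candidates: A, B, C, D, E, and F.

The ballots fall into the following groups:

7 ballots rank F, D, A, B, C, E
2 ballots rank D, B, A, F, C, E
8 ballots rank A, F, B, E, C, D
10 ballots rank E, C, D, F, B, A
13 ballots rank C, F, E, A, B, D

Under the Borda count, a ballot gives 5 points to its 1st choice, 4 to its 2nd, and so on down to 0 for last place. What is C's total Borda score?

122

Borda scores:
  A: 7·3 + 2·3 + 8·5 + 10·0 + 13·2 = 93
  B: 7·2 + 2·4 + 8·3 + 10·1 + 13·1 = 69
  C: 7·1 + 2·1 + 8·1 + 10·4 + 13·5 = 122
  D: 7·4 + 2·5 + 8·0 + 10·3 + 13·0 = 68
  E: 7·0 + 2·0 + 8·2 + 10·5 + 13·3 = 105
  F: 7·5 + 2·2 + 8·4 + 10·2 + 13·4 = 143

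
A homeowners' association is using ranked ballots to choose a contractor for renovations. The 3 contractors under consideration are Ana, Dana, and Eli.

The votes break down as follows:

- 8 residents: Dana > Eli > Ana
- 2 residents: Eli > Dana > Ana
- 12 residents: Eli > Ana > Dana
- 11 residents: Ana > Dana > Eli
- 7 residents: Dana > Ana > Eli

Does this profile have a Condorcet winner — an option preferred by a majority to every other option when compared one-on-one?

No

Head-to-head results (40 voters total):
Ana vs Dana: Ana wins 23–17.
Ana vs Eli: Eli wins 22–18.
Dana vs Eli: Dana wins 26–14.
No candidate beats all others: Ana beats Dana beats Eli beats Ana, a majority cycle.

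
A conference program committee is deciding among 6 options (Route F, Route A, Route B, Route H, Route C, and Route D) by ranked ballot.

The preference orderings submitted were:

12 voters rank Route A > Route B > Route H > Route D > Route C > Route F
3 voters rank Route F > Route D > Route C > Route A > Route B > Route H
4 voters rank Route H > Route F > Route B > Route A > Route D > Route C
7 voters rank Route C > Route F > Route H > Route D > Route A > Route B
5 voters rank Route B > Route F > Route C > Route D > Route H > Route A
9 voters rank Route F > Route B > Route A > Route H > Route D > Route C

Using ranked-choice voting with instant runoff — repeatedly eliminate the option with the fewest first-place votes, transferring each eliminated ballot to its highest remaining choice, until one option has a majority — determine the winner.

Round 1: Route F 12, Route A 12, Route C 7, Route B 5, Route H 4, Route D 0. Route D has the fewest and is eliminated.
Round 2: Route F 12, Route A 12, Route C 7, Route B 5, Route H 4. Route H has the fewest and is eliminated.
Round 3: Route F 16, Route A 12, Route C 7, Route B 5. Route B has the fewest and is eliminated.
Round 4: Route F 21, Route A 12, Route C 7. Route F has a majority.

Route F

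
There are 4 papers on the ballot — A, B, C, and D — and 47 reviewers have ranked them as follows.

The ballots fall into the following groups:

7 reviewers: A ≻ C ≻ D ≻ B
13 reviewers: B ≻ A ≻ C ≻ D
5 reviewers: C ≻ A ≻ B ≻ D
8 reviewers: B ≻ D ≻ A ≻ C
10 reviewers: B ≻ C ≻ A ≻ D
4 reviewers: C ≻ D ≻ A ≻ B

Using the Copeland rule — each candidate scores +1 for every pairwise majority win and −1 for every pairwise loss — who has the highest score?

Pairwise results:
  A vs B: B wins 31–16.
  A vs C: A wins 28–19.
  A vs D: A wins 35–12.
  B vs C: B wins 31–16.
  B vs D: B wins 36–11.
  C vs D: C wins 39–8.
Copeland scores (wins − losses):
  A: 2 − 1 = 1
  B: 3 − 0 = 3
  C: 1 − 2 = -1
  D: 0 − 3 = -3
B has the best Copeland score.

B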